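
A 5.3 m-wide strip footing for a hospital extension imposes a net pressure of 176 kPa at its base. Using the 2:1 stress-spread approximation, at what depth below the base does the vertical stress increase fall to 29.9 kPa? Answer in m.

z ≈ 25.9 m

2:1 spreading — at depth z the loaded area has grown by z in each plan dimension:
qB/(B+z) = Δσ_z ⇒ z = qB/Δσ_z − B = 176×5.3/29.9 − 5.3 = 25.9 m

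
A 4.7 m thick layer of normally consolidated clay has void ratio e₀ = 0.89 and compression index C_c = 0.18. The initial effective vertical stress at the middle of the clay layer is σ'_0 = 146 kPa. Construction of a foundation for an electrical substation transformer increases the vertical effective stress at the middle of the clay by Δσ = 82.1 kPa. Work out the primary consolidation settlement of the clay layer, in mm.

Final effective stress: σ'_f = σ'_0 + Δσ = 146 + 82.1 = 228.1 kPa.
Normally consolidated clay, so the full stress increment lies on the virgin compression line:
S_c = C_c·H/(1+e₀)·log₁₀(σ'_f/σ'_0) = 0.18×4.7/(1+0.89)×log₁₀(228.1/146)
    = 0.44762 × 0.19377 = 0.08674 m

S_c ≈ 86.7 mm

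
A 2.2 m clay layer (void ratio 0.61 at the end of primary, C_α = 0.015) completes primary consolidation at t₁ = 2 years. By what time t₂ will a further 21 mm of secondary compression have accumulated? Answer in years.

t₂ ≈ 21.2 years

S_s = C_α·H/(1+e_p)·log₁₀(t₂/t₁) ⇒ log₁₀(t₂/t₁) = S_s·(1+e_p)/(C_α·H).
log₁₀(t₂/t₁) = 0.021 × (1+0.61) / (0.015×2.2) = 1.025
t₂ = t₁ × 10^1.025 = 2 × 10.58 = 21.16 years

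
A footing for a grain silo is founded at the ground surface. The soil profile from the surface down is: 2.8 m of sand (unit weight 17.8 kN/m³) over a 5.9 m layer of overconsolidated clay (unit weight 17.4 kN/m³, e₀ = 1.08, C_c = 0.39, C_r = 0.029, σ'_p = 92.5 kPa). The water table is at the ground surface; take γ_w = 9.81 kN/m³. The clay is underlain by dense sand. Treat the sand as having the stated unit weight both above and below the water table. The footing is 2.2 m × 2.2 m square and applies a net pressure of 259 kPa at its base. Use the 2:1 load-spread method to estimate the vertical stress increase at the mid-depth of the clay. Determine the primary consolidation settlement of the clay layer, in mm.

Mid-depth of clay below the ground surface: z = 2.8 + 5.9/2 = 5.75 m.
Total vertical stress at mid-clay: σ_v = 17.8×2.8 + 17.4×2.95 = 101.17 kPa.
Pore pressure: u = 9.81×(5.75 − 0) = 56.408 kPa.
Initial effective stress: σ'_0 = σ_v − u = 101.17 − 56.408 = 44.762 kPa.
Stress increase at mid-clay by the 2:1 spreading method:
Δσ = qBL/((B+z)(L+z)) = 259×2.2×2.2/((2.2+5.75)(2.2+5.75)) = 19.834 kPa
Final effective stress: σ'_f = 44.762 + 19.834 = 64.596 kPa.
σ'_f = 64.596 ≤ σ'_p = 92.5 kPa, so the clay remains overconsolidated and only the recompression index applies:
S_c = C_r·H/(1+e₀)·log₁₀(σ'_f/σ'_0) = 0.029×5.9/2.08×log₁₀(64.596/44.762)
    = 0.082258 × 0.1593 = 0.0131 m

S_c ≈ 13.1 mm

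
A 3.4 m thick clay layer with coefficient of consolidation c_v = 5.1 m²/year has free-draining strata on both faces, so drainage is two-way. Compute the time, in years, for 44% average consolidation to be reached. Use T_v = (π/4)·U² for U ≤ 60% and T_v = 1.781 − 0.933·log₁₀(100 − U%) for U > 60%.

t ≈ 0.0862 years

Drainage path length: H_d = H/2 = 1.7 m (double drainage).
U ≤ 60%: T_v = (π/4)·U² = (π/4)×0.44² = 0.15205.
t = T_v·H_d²/c_v = 0.15205×1.7²/5.1 = 0.08616 years.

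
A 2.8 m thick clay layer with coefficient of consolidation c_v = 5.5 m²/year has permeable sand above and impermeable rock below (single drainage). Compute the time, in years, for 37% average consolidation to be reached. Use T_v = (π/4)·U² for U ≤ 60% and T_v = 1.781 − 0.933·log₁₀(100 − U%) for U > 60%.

t ≈ 0.153 years

Drainage path length: H_d = H = 2.8 m (single drainage).
U ≤ 60%: T_v = (π/4)·U² = (π/4)×0.37² = 0.10752.
t = T_v·H_d²/c_v = 0.10752×2.8²/5.5 = 0.1533 years.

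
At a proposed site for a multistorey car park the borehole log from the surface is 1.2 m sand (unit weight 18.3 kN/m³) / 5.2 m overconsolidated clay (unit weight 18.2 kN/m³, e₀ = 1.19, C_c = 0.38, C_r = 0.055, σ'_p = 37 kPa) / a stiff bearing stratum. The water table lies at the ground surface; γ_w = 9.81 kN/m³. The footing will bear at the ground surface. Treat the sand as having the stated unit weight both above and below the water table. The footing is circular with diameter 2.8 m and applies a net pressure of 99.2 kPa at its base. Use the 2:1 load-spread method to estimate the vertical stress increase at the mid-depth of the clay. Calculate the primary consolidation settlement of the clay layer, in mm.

S_c ≈ 125 mm

Mid-depth of clay below the ground surface: z = 1.2 + 5.2/2 = 3.8 m.
Total vertical stress at mid-clay: σ_v = 18.3×1.2 + 18.2×2.6 = 69.28 kPa.
Pore pressure: u = 9.81×(3.8 − 0) = 37.278 kPa.
Initial effective stress: σ'_0 = σ_v − u = 69.28 − 37.278 = 32.002 kPa.
Stress increase at mid-clay by the 2:1 spreading method:
Δσ ≈ qD²/(D+z)² = 99.2×2.8²/(2.8+3.8)² = 17.854 kPa
Final effective stress: σ'_f = 32.002 + 17.854 = 49.856 kPa.
σ'_f = 49.856 > σ'_p = 37 kPa, so the stress path crosses the preconsolidation pressure — recompression up to σ'_p, then virgin compression beyond:
S_c = H/(1+e₀)·[C_r·log₁₀(σ'_p/σ'_0) + C_c·log₁₀(σ'_f/σ'_p)]
    = 5.2/2.19 × [0.055×log₁₀(37/32.002) + 0.38×log₁₀(49.856/37)]
    = 2.3744 × [0.0034664 + 0.049216] = 0.1251 m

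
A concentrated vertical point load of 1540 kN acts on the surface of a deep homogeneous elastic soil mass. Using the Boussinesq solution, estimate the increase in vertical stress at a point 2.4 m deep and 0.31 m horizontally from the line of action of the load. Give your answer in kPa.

Δσ_z ≈ 122 kPa

Boussinesq vertical stress below a point load on an elastic half-space:
Δσ_z = 3P/(2πz²) · [1 + (r/z)²]^(−5/2)
r/z = 0.31/2.4 = 0.12917; [1+(r/z)²]^(−5/2) = 0.95948.
Δσ_z = 3×1540/(2π×2.4²) × 0.95948 = 127.66 × 0.95948 = 122.5 kPa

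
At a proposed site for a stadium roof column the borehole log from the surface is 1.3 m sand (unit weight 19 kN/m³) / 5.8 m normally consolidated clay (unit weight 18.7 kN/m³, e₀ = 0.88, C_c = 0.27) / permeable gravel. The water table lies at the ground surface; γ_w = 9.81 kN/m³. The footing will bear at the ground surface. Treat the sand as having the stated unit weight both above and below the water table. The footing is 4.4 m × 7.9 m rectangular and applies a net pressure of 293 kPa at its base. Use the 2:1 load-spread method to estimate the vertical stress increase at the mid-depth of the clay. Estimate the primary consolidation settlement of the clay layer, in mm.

S_c ≈ 463 mm

Mid-depth of clay below the ground surface: z = 1.3 + 5.8/2 = 4.2 m.
Total vertical stress at mid-clay: σ_v = 19×1.3 + 18.7×2.9 = 78.93 kPa.
Pore pressure: u = 9.81×(4.2 − 0) = 41.202 kPa.
Initial effective stress: σ'_0 = σ_v − u = 78.93 − 41.202 = 37.728 kPa.
Stress increase at mid-clay by the 2:1 spreading method:
Δσ = qBL/((B+z)(L+z)) = 293×4.4×7.9/((4.4+4.2)(7.9+4.2)) = 97.873 kPa
Final effective stress: σ'_f = σ'_0 + Δσ = 37.728 + 97.873 = 135.6 kPa.
Normally consolidated clay, so the full stress increment lies on the virgin compression line:
S_c = C_c·H/(1+e₀)·log₁₀(σ'_f/σ'_0) = 0.27×5.8/(1+0.88)×log₁₀(135.6/37.728)
    = 0.83298 × 0.5556 = 0.4628 m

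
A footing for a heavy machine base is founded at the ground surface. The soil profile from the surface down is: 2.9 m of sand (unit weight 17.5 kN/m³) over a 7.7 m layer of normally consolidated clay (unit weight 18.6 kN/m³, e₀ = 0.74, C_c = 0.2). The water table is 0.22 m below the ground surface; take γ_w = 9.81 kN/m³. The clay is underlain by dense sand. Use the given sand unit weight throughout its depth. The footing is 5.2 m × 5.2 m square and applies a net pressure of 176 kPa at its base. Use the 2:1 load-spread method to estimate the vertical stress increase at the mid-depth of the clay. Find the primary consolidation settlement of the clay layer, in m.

Mid-depth of clay below the ground surface: z = 2.9 + 7.7/2 = 6.75 m.
Total vertical stress at mid-clay: σ_v = 17.5×2.9 + 18.6×3.85 = 122.36 kPa.
Pore pressure: u = 9.81×(6.75 − 0.22) = 64.059 kPa.
Initial effective stress: σ'_0 = σ_v − u = 122.36 − 64.059 = 58.301 kPa.
Stress increase at mid-clay by the 2:1 spreading method:
Δσ = qBL/((B+z)(L+z)) = 176×5.2×5.2/((5.2+6.75)(5.2+6.75)) = 33.326 kPa
Final effective stress: σ'_f = σ'_0 + Δσ = 58.301 + 33.326 = 91.627 kPa.
Normally consolidated clay, so the full stress increment lies on the virgin compression line:
S_c = C_c·H/(1+e₀)·log₁₀(σ'_f/σ'_0) = 0.2×7.7/(1+0.74)×log₁₀(91.627/58.301)
    = 0.88506 × 0.19635 = 0.1738 m

S_c ≈ 0.174 m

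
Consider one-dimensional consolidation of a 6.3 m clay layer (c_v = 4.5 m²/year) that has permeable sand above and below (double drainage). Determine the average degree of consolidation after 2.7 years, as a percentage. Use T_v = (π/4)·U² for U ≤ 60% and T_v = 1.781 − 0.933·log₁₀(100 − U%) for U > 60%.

Drainage path length: H_d = H/2 = 3.15 m (double drainage).
T_v = c_v·t/H_d² = 4.5×2.7/3.15² = 1.2245.
T_v = 1.2245 corresponds to the U > 60% branch:
U = 1 − 10^((1.781 − T_v)/0.933)/100 = 0.9605

U ≈ 96.1 %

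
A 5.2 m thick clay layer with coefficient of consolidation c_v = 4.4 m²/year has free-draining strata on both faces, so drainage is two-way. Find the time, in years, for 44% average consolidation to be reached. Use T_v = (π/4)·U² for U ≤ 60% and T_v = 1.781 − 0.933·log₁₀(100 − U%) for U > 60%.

Drainage path length: H_d = H/2 = 2.6 m (double drainage).
U ≤ 60%: T_v = (π/4)·U² = (π/4)×0.44² = 0.15205.
t = T_v·H_d²/c_v = 0.15205×2.6²/4.4 = 0.2336 years.

t ≈ 0.234 years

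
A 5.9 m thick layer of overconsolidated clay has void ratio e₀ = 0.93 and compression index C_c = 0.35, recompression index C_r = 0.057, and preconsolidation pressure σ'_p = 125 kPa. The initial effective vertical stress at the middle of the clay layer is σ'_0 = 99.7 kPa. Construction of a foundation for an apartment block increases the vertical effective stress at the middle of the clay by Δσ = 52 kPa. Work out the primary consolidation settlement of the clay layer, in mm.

S_c ≈ 107 mm

Final effective stress: σ'_f = 99.7 + 52 = 151.7 kPa.
σ'_f = 151.7 > σ'_p = 125 kPa, so the stress path crosses the preconsolidation pressure — recompression up to σ'_p, then virgin compression beyond:
S_c = H/(1+e₀)·[C_r·log₁₀(σ'_p/σ'_0) + C_c·log₁₀(σ'_f/σ'_p)]
    = 5.9/1.93 × [0.057×log₁₀(125/99.7) + 0.35×log₁₀(151.7/125)]
    = 3.057 × [0.0055982 + 0.029426] = 0.1071 m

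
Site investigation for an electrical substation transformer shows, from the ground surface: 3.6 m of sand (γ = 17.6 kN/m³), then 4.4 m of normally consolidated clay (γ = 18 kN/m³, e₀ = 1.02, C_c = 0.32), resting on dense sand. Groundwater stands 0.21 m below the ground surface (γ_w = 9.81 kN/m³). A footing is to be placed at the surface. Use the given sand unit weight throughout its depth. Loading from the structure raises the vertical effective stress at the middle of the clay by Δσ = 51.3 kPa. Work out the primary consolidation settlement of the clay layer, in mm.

Mid-depth of clay below the ground surface: z = 3.6 + 4.4/2 = 5.8 m.
Total vertical stress at mid-clay: σ_v = 17.6×3.6 + 18×2.2 = 102.96 kPa.
Pore pressure: u = 9.81×(5.8 − 0.21) = 54.838 kPa.
Initial effective stress: σ'_0 = σ_v − u = 102.96 − 54.838 = 48.122 kPa.
Final effective stress: σ'_f = σ'_0 + Δσ = 48.122 + 51.3 = 99.422 kPa.
Normally consolidated clay, so the full stress increment lies on the virgin compression line:
S_c = C_c·H/(1+e₀)·log₁₀(σ'_f/σ'_0) = 0.32×4.4/(1+1.02)×log₁₀(99.422/48.122)
    = 0.69703 × 0.31514 = 0.2197 m

S_c ≈ 220 mm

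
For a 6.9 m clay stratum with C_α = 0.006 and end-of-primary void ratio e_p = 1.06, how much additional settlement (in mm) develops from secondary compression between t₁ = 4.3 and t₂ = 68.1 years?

S_s ≈ 24.1 mm

Secondary compression: S_s = C_α·H/(1+e_p)·log₁₀(t₂/t₁)
S_s = 0.006×6.9/(1+1.06)×log₁₀(68.1/4.3)
    = 0.0201 × 1.2 = 0.02411 m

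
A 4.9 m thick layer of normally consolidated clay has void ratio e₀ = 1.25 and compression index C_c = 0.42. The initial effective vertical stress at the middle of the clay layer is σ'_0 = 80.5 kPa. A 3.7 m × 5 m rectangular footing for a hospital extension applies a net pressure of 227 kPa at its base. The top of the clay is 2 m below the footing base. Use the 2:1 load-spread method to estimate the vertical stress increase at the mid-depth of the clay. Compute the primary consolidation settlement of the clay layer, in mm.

Mid-depth of clay below the footing base: z = 2 + 4.9/2 = 4.45 m.
Stress increase at mid-clay by the 2:1 spreading method:
Δσ = qBL/((B+z)(L+z)) = 227×3.7×5/((3.7+4.45)(5+4.45)) = 54.527 kPa
Final effective stress: σ'_f = σ'_0 + Δσ = 80.5 + 54.527 = 135.03 kPa.
Normally consolidated clay, so the full stress increment lies on the virgin compression line:
S_c = C_c·H/(1+e₀)·log₁₀(σ'_f/σ'_0) = 0.42×4.9/(1+1.25)×log₁₀(135.03/80.5)
    = 0.91467 × 0.22463 = 0.2055 m

S_c ≈ 205 mm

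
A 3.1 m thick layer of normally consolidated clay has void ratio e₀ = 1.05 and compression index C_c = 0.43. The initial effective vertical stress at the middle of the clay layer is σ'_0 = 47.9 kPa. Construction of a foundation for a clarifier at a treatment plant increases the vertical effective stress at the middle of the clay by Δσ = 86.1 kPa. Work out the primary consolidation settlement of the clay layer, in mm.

Final effective stress: σ'_f = σ'_0 + Δσ = 47.9 + 86.1 = 134 kPa.
Normally consolidated clay, so the full stress increment lies on the virgin compression line:
S_c = C_c·H/(1+e₀)·log₁₀(σ'_f/σ'_0) = 0.43×3.1/(1+1.05)×log₁₀(134/47.9)
    = 0.65024 × 0.44677 = 0.2905 m

S_c ≈ 291 mm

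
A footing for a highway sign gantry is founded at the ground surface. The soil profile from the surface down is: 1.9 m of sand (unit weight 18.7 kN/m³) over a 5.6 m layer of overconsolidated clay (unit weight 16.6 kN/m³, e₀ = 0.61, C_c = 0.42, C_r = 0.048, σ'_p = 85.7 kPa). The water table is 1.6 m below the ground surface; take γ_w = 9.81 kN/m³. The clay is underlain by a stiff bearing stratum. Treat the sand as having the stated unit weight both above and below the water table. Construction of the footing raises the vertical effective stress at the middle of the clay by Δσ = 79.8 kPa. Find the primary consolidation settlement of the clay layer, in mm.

Mid-depth of clay below the ground surface: z = 1.9 + 5.6/2 = 4.7 m.
Total vertical stress at mid-clay: σ_v = 18.7×1.9 + 16.6×2.8 = 82.01 kPa.
Pore pressure: u = 9.81×(4.7 − 1.6) = 30.411 kPa.
Initial effective stress: σ'_0 = σ_v − u = 82.01 − 30.411 = 51.599 kPa.
Final effective stress: σ'_f = 51.599 + 79.8 = 131.4 kPa.
σ'_f = 131.4 > σ'_p = 85.7 kPa, so the stress path crosses the preconsolidation pressure — recompression up to σ'_p, then virgin compression beyond:
S_c = H/(1+e₀)·[C_r·log₁₀(σ'_p/σ'_0) + C_c·log₁₀(σ'_f/σ'_p)]
    = 5.6/1.61 × [0.048×log₁₀(85.7/51.599) + 0.42×log₁₀(131.4/85.7)]
    = 3.4783 × [0.010576 + 0.077958] = 0.3079 m

S_c ≈ 308 mm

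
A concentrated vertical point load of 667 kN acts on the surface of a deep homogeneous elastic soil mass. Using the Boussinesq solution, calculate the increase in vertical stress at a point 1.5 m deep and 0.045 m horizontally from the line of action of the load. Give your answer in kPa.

Boussinesq vertical stress below a point load on an elastic half-space:
Δσ_z = 3P/(2πz²) · [1 + (r/z)²]^(−5/2)
r/z = 0.045/1.5 = 0.03; [1+(r/z)²]^(−5/2) = 0.99775.
Δσ_z = 3×667/(2π×1.5²) × 0.99775 = 141.54 × 0.99775 = 141.2 kPa

Δσ_z ≈ 141 kPa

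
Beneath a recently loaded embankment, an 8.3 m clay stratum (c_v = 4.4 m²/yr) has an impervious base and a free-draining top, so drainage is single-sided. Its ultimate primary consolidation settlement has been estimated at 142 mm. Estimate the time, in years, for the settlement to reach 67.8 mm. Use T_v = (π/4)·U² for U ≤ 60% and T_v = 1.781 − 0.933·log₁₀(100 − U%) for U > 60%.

t ≈ 2.8 years

Drainage path length: H_d = H = 8.3 m (single drainage).
U = S(t)/S_ult = 67.8/142 = 0.4775.
U ≤ 60%: T_v = (π/4)·U² = (π/4)×0.47746² = 0.17905.
t = T_v·H_d²/c_v = 0.17905×8.3²/4.4 = 2.803 years.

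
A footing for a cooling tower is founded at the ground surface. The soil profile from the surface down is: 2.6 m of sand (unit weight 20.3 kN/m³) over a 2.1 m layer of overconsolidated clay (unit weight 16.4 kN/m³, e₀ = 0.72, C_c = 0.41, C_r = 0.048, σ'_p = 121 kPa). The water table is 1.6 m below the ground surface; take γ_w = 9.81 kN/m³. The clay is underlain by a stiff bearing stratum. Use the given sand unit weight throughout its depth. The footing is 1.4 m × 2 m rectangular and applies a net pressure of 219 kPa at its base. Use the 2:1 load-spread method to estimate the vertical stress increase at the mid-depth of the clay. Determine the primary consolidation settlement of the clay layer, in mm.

S_c ≈ 9.12 mm

Mid-depth of clay below the ground surface: z = 2.6 + 2.1/2 = 3.65 m.
Total vertical stress at mid-clay: σ_v = 20.3×2.6 + 16.4×1.05 = 70 kPa.
Pore pressure: u = 9.81×(3.65 − 1.6) = 20.11 kPa.
Initial effective stress: σ'_0 = σ_v − u = 70 − 20.11 = 49.89 kPa.
Stress increase at mid-clay by the 2:1 spreading method:
Δσ = qBL/((B+z)(L+z)) = 219×1.4×2/((1.4+3.65)(2+3.65)) = 21.491 kPa
Final effective stress: σ'_f = 49.89 + 21.491 = 71.381 kPa.
σ'_f = 71.381 ≤ σ'_p = 121 kPa, so the clay remains overconsolidated and only the recompression index applies:
S_c = C_r·H/(1+e₀)·log₁₀(σ'_f/σ'_0) = 0.048×2.1/1.72×log₁₀(71.381/49.89)
    = 0.058603 × 0.15557 = 0.009117 m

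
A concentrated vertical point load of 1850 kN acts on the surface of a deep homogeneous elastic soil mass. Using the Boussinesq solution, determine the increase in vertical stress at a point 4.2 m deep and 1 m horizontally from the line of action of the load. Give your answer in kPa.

Δσ_z ≈ 43.6 kPa

Boussinesq vertical stress below a point load on an elastic half-space:
Δσ_z = 3P/(2πz²) · [1 + (r/z)²]^(−5/2)
r/z = 1/4.2 = 0.2381; [1+(r/z)²]^(−5/2) = 0.87123.
Δσ_z = 3×1850/(2π×4.2²) × 0.87123 = 50.074 × 0.87123 = 43.63 kPa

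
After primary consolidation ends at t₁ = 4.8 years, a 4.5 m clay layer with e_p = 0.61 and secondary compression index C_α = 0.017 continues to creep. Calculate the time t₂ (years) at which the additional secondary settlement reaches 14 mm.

S_s = C_α·H/(1+e_p)·log₁₀(t₂/t₁) ⇒ log₁₀(t₂/t₁) = S_s·(1+e_p)/(C_α·H).
log₁₀(t₂/t₁) = 0.014 × (1+0.61) / (0.017×4.5) = 0.2946
t₂ = t₁ × 10^0.2946 = 4.8 × 1.971 = 9.46 years

t₂ ≈ 9.46 years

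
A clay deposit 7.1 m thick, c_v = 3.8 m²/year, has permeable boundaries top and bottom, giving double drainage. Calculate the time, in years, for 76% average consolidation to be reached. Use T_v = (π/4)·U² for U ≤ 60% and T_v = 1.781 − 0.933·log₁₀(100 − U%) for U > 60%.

t ≈ 1.64 years

Drainage path length: H_d = H/2 = 3.55 m (double drainage).
U > 60%: T_v = 1.781 − 0.933·log₁₀(100 − 76) = 0.49326.
t = T_v·H_d²/c_v = 0.49326×3.55²/3.8 = 1.636 years.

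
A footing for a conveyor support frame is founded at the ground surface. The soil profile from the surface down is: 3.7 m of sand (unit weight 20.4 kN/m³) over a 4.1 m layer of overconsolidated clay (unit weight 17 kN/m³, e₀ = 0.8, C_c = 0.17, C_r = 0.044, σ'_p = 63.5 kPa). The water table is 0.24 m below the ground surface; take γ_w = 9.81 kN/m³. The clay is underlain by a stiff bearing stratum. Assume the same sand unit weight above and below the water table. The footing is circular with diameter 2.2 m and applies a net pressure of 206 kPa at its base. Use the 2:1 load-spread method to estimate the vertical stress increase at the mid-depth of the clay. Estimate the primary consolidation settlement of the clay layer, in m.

Mid-depth of clay below the ground surface: z = 3.7 + 4.1/2 = 5.75 m.
Total vertical stress at mid-clay: σ_v = 20.4×3.7 + 17×2.05 = 110.33 kPa.
Pore pressure: u = 9.81×(5.75 − 0.24) = 54.053 kPa.
Initial effective stress: σ'_0 = σ_v − u = 110.33 − 54.053 = 56.277 kPa.
Stress increase at mid-clay by the 2:1 spreading method:
Δσ ≈ qD²/(D+z)² = 206×2.2²/(2.2+5.75)² = 15.775 kPa
Final effective stress: σ'_f = 56.277 + 15.775 = 72.052 kPa.
σ'_f = 72.052 > σ'_p = 63.5 kPa, so the stress path crosses the preconsolidation pressure — recompression up to σ'_p, then virgin compression beyond:
S_c = H/(1+e₀)·[C_r·log₁₀(σ'_p/σ'_0) + C_c·log₁₀(σ'_f/σ'_p)]
    = 4.1/1.8 × [0.044×log₁₀(63.5/56.277) + 0.17×log₁₀(72.052/63.5)]
    = 2.2778 × [0.0023075 + 0.0093283] = 0.0265 m

S_c ≈ 0.0265 m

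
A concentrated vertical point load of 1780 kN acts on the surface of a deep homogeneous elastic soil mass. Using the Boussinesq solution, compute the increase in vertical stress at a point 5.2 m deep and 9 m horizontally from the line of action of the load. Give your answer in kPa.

Δσ_z ≈ 0.985 kPa

Boussinesq vertical stress below a point load on an elastic half-space:
Δσ_z = 3P/(2πz²) · [1 + (r/z)²]^(−5/2)
r/z = 9/5.2 = 1.7308; [1+(r/z)²]^(−5/2) = 0.031337.
Δσ_z = 3×1780/(2π×5.2²) × 0.031337 = 31.431 × 0.031337 = 0.985 kPa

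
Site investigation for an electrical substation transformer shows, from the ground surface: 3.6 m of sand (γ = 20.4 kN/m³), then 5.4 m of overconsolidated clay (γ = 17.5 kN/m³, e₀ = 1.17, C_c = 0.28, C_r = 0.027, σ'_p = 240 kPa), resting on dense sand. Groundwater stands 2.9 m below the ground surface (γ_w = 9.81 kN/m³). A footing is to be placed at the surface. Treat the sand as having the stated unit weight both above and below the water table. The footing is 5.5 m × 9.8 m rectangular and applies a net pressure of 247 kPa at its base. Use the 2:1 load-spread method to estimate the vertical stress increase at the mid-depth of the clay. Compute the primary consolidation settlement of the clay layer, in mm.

Mid-depth of clay below the ground surface: z = 3.6 + 5.4/2 = 6.3 m.
Total vertical stress at mid-clay: σ_v = 20.4×3.6 + 17.5×2.7 = 120.69 kPa.
Pore pressure: u = 9.81×(6.3 − 2.9) = 33.354 kPa.
Initial effective stress: σ'_0 = σ_v − u = 120.69 − 33.354 = 87.336 kPa.
Stress increase at mid-clay by the 2:1 spreading method:
Δσ = qBL/((B+z)(L+z)) = 247×5.5×9.8/((5.5+6.3)(9.8+6.3)) = 70.077 kPa
Final effective stress: σ'_f = 87.336 + 70.077 = 157.41 kPa.
σ'_f = 157.41 ≤ σ'_p = 240 kPa, so the clay remains overconsolidated and only the recompression index applies:
S_c = C_r·H/(1+e₀)·log₁₀(σ'_f/σ'_0) = 0.027×5.4/2.17×log₁₀(157.41/87.336)
    = 0.067189 × 0.25584 = 0.01719 m

S_c ≈ 17.2 mm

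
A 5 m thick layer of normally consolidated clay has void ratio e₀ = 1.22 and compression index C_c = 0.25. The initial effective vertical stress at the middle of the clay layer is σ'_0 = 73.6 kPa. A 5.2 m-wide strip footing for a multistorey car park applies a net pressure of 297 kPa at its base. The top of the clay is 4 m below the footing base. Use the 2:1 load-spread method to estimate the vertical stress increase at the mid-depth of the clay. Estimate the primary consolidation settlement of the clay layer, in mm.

S_c ≈ 251 mm

Mid-depth of clay below the footing base: z = 4 + 5/2 = 6.5 m.
Stress increase at mid-clay by the 2:1 spreading method:
Δσ = qB/(B+z) = 297×5.2/(5.2+6.5) = 132 kPa
Final effective stress: σ'_f = σ'_0 + Δσ = 73.6 + 132 = 205.6 kPa.
Normally consolidated clay, so the full stress increment lies on the virgin compression line:
S_c = C_c·H/(1+e₀)·log₁₀(σ'_f/σ'_0) = 0.25×5/(1+1.22)×log₁₀(205.6/73.6)
    = 0.56306 × 0.44615 = 0.2512 m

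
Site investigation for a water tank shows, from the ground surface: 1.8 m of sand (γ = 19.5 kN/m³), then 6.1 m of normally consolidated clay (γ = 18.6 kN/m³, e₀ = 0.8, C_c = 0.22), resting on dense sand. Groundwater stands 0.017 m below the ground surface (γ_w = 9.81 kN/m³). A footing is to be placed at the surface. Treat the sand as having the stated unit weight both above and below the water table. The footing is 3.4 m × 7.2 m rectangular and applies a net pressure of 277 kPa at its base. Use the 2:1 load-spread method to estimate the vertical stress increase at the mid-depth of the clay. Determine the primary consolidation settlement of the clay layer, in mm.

S_c ≈ 301 mm

Mid-depth of clay below the ground surface: z = 1.8 + 6.1/2 = 4.85 m.
Total vertical stress at mid-clay: σ_v = 19.5×1.8 + 18.6×3.05 = 91.83 kPa.
Pore pressure: u = 9.81×(4.85 − 0.017) = 47.412 kPa.
Initial effective stress: σ'_0 = σ_v − u = 91.83 − 47.412 = 44.418 kPa.
Stress increase at mid-clay by the 2:1 spreading method:
Δσ = qBL/((B+z)(L+z)) = 277×3.4×7.2/((3.4+4.85)(7.2+4.85)) = 68.21 kPa
Final effective stress: σ'_f = σ'_0 + Δσ = 44.418 + 68.21 = 112.63 kPa.
Normally consolidated clay, so the full stress increment lies on the virgin compression line:
S_c = C_c·H/(1+e₀)·log₁₀(σ'_f/σ'_0) = 0.22×6.1/(1+0.8)×log₁₀(112.63/44.418)
    = 0.74556 × 0.4041 = 0.3013 m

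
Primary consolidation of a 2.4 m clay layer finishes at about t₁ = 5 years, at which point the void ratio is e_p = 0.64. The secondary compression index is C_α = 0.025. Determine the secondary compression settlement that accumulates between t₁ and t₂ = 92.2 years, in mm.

Secondary compression: S_s = C_α·H/(1+e_p)·log₁₀(t₂/t₁)
S_s = 0.025×2.4/(1+0.64)×log₁₀(92.2/5)
    = 0.03659 × 1.266 = 0.04631 m

S_s ≈ 46.3 mm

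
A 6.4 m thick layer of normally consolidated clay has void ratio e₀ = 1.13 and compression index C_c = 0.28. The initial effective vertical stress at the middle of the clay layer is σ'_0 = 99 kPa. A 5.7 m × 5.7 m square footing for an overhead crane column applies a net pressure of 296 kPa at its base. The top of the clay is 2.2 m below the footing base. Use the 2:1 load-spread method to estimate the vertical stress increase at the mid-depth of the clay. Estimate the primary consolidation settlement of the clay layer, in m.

S_c ≈ 0.212 m

Mid-depth of clay below the footing base: z = 2.2 + 6.4/2 = 5.4 m.
Stress increase at mid-clay by the 2:1 spreading method:
Δσ = qBL/((B+z)(L+z)) = 296×5.7×5.7/((5.7+5.4)(5.7+5.4)) = 78.054 kPa
Final effective stress: σ'_f = σ'_0 + Δσ = 99 + 78.054 = 177.05 kPa.
Normally consolidated clay, so the full stress increment lies on the virgin compression line:
S_c = C_c·H/(1+e₀)·log₁₀(σ'_f/σ'_0) = 0.28×6.4/(1+1.13)×log₁₀(177.05/99)
    = 0.84131 × 0.25246 = 0.2124 m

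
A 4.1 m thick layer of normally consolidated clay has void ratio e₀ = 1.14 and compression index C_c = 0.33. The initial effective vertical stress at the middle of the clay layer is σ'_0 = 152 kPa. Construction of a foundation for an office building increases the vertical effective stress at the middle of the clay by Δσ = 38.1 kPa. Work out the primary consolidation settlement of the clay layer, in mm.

S_c ≈ 61.4 mm

Final effective stress: σ'_f = σ'_0 + Δσ = 152 + 38.1 = 190.1 kPa.
Normally consolidated clay, so the full stress increment lies on the virgin compression line:
S_c = C_c·H/(1+e₀)·log₁₀(σ'_f/σ'_0) = 0.33×4.1/(1+1.14)×log₁₀(190.1/152)
    = 0.63224 × 0.097139 = 0.06142 m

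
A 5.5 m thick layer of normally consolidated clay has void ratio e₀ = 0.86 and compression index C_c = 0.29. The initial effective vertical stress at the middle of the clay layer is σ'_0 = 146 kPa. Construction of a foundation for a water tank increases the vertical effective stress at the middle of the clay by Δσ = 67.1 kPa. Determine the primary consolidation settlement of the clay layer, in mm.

S_c ≈ 141 mm

Final effective stress: σ'_f = σ'_0 + Δσ = 146 + 67.1 = 213.1 kPa.
Normally consolidated clay, so the full stress increment lies on the virgin compression line:
S_c = C_c·H/(1+e₀)·log₁₀(σ'_f/σ'_0) = 0.29×5.5/(1+0.86)×log₁₀(213.1/146)
    = 0.85753 × 0.16423 = 0.1408 m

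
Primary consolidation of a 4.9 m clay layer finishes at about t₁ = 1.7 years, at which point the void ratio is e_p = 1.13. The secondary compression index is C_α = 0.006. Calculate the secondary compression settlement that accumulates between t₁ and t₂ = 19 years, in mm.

Secondary compression: S_s = C_α·H/(1+e_p)·log₁₀(t₂/t₁)
S_s = 0.006×4.9/(1+1.13)×log₁₀(19/1.7)
    = 0.0138 × 1.048 = 0.01447 m

S_s ≈ 14.5 mm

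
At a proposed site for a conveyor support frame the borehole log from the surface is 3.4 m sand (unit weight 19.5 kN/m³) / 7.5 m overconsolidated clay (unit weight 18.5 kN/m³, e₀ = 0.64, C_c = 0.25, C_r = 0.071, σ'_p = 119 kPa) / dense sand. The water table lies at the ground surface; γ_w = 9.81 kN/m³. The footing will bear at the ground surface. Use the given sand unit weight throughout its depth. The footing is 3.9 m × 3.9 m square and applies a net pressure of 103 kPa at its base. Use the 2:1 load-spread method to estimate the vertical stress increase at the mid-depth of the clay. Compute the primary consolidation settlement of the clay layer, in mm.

Mid-depth of clay below the ground surface: z = 3.4 + 7.5/2 = 7.15 m.
Total vertical stress at mid-clay: σ_v = 19.5×3.4 + 18.5×3.75 = 135.68 kPa.
Pore pressure: u = 9.81×(7.15 − 0) = 70.142 kPa.
Initial effective stress: σ'_0 = σ_v − u = 135.68 − 70.142 = 65.538 kPa.
Stress increase at mid-clay by the 2:1 spreading method:
Δσ = qBL/((B+z)(L+z)) = 103×3.9×3.9/((3.9+7.15)(3.9+7.15)) = 12.83 kPa
Final effective stress: σ'_f = 65.538 + 12.83 = 78.368 kPa.
σ'_f = 78.368 ≤ σ'_p = 119 kPa, so the clay remains overconsolidated and only the recompression index applies:
S_c = C_r·H/(1+e₀)·log₁₀(σ'_f/σ'_0) = 0.071×7.5/1.64×log₁₀(78.368/65.538)
    = 0.3247 × 0.077646 = 0.02521 m

S_c ≈ 25.2 mm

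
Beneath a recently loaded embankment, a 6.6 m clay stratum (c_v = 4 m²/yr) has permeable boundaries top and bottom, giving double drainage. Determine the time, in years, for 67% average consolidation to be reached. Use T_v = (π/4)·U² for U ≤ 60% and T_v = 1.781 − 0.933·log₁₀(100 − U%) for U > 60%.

Drainage path length: H_d = H/2 = 3.3 m (double drainage).
U > 60%: T_v = 1.781 − 0.933·log₁₀(100 − 67) = 0.36423.
t = T_v·H_d²/c_v = 0.36423×3.3²/4 = 0.9916 years.

t ≈ 0.992 years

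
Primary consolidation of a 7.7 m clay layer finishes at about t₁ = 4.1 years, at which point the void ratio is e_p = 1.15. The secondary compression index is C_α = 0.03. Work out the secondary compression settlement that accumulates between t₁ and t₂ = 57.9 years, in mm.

Secondary compression: S_s = C_α·H/(1+e_p)·log₁₀(t₂/t₁)
S_s = 0.03×7.7/(1+1.15)×log₁₀(57.9/4.1)
    = 0.1074 × 1.15 = 0.1235 m

S_s ≈ 124 mm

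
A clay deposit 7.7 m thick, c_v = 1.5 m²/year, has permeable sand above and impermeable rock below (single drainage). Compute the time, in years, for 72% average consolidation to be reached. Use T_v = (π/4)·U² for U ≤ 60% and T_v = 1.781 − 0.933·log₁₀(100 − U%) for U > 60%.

t ≈ 17 years

Drainage path length: H_d = H = 7.7 m (single drainage).
U > 60%: T_v = 1.781 − 0.933·log₁₀(100 − 72) = 0.4308.
t = T_v·H_d²/c_v = 0.4308×7.7²/1.5 = 17.03 years.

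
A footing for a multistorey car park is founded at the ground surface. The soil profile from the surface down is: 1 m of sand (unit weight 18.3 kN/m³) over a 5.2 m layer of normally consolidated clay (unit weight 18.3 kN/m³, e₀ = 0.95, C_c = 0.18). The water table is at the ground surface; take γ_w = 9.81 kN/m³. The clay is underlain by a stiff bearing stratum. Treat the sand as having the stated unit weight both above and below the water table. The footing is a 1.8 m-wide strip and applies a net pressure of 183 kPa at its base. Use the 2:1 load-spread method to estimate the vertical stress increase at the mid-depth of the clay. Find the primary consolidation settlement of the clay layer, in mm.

S_c ≈ 229 mm

Mid-depth of clay below the ground surface: z = 1 + 5.2/2 = 3.6 m.
Total vertical stress at mid-clay: σ_v = 18.3×1 + 18.3×2.6 = 65.88 kPa.
Pore pressure: u = 9.81×(3.6 − 0) = 35.316 kPa.
Initial effective stress: σ'_0 = σ_v − u = 65.88 − 35.316 = 30.564 kPa.
Stress increase at mid-clay by the 2:1 spreading method:
Δσ = qB/(B+z) = 183×1.8/(1.8+3.6) = 61 kPa
Final effective stress: σ'_f = σ'_0 + Δσ = 30.564 + 61 = 91.564 kPa.
Normally consolidated clay, so the full stress increment lies on the virgin compression line:
S_c = C_c·H/(1+e₀)·log₁₀(σ'_f/σ'_0) = 0.18×5.2/(1+0.95)×log₁₀(91.564/30.564)
    = 0.48 × 0.47651 = 0.2287 m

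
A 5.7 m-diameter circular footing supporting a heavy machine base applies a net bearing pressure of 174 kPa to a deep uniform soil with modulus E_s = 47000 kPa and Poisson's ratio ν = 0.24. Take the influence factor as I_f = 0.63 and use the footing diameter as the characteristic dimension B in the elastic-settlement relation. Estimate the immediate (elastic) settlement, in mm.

Immediate (elastic) settlement: S_e = q·B·(1−ν²)/E_s · I_f.
S_e = 174 × 5.7 × (1 − 0.24²) / 47000 × 0.63
    = 174 × 5.7 × 0.9424 / 47000 × 0.63
    = 0.01253 m = 12.53 mm

S_e ≈ 12.5 mm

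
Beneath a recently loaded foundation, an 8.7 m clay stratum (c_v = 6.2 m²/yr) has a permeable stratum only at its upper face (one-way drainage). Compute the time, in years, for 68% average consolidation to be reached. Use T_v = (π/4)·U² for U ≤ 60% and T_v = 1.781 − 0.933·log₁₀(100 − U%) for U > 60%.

Drainage path length: H_d = H = 8.7 m (single drainage).
U > 60%: T_v = 1.781 − 0.933·log₁₀(100 − 68) = 0.3767.
t = T_v·H_d²/c_v = 0.3767×8.7²/6.2 = 4.599 years.

t ≈ 4.6 years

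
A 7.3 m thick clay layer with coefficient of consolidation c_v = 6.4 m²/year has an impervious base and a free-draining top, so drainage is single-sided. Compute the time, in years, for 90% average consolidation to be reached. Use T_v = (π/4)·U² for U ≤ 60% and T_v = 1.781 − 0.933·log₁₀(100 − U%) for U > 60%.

Drainage path length: H_d = H = 7.3 m (single drainage).
U > 60%: T_v = 1.781 − 0.933·log₁₀(100 − 90) = 0.848.
t = T_v·H_d²/c_v = 0.848×7.3²/6.4 = 7.061 years.

t ≈ 7.06 years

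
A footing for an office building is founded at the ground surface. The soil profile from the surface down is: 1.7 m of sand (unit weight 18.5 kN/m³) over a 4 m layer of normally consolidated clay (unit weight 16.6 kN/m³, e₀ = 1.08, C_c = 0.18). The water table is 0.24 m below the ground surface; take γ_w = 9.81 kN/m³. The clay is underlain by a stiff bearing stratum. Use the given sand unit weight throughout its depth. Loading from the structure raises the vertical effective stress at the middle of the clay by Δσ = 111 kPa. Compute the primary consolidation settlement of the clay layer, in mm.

S_c ≈ 230 mm

Mid-depth of clay below the ground surface: z = 1.7 + 4/2 = 3.7 m.
Total vertical stress at mid-clay: σ_v = 18.5×1.7 + 16.6×2 = 64.65 kPa.
Pore pressure: u = 9.81×(3.7 − 0.24) = 33.943 kPa.
Initial effective stress: σ'_0 = σ_v − u = 64.65 − 33.943 = 30.707 kPa.
Final effective stress: σ'_f = σ'_0 + Δσ = 30.707 + 111 = 141.71 kPa.
Normally consolidated clay, so the full stress increment lies on the virgin compression line:
S_c = C_c·H/(1+e₀)·log₁₀(σ'_f/σ'_0) = 0.18×4/(1+1.08)×log₁₀(141.71/30.707)
    = 0.34615 × 0.66416 = 0.2299 m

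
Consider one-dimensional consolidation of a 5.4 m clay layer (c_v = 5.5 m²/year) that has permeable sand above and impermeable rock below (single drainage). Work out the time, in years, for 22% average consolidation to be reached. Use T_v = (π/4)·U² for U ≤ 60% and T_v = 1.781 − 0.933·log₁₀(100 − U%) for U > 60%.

t ≈ 0.202 years

Drainage path length: H_d = H = 5.4 m (single drainage).
U ≤ 60%: T_v = (π/4)·U² = (π/4)×0.22² = 0.038013.
t = T_v·H_d²/c_v = 0.038013×5.4²/5.5 = 0.2015 years.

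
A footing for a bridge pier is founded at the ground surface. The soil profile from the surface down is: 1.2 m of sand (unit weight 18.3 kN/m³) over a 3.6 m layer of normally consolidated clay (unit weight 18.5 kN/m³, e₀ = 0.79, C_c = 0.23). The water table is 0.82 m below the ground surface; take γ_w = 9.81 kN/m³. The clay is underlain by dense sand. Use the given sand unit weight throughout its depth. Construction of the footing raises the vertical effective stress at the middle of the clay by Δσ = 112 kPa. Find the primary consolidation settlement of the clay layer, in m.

S_c ≈ 0.293 m

Mid-depth of clay below the ground surface: z = 1.2 + 3.6/2 = 3 m.
Total vertical stress at mid-clay: σ_v = 18.3×1.2 + 18.5×1.8 = 55.26 kPa.
Pore pressure: u = 9.81×(3 − 0.82) = 21.386 kPa.
Initial effective stress: σ'_0 = σ_v − u = 55.26 − 21.386 = 33.874 kPa.
Final effective stress: σ'_f = σ'_0 + Δσ = 33.874 + 112 = 145.87 kPa.
Normally consolidated clay, so the full stress increment lies on the virgin compression line:
S_c = C_c·H/(1+e₀)·log₁₀(σ'_f/σ'_0) = 0.23×3.6/(1+0.79)×log₁₀(145.87/33.874)
    = 0.46257 × 0.6341 = 0.2933 m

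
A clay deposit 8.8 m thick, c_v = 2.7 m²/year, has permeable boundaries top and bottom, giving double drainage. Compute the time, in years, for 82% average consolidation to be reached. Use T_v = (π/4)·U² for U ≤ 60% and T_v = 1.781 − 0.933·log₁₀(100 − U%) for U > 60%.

Drainage path length: H_d = H/2 = 4.4 m (double drainage).
U > 60%: T_v = 1.781 − 0.933·log₁₀(100 − 82) = 0.60983.
t = T_v·H_d²/c_v = 0.60983×4.4²/2.7 = 4.373 years.

t ≈ 4.37 years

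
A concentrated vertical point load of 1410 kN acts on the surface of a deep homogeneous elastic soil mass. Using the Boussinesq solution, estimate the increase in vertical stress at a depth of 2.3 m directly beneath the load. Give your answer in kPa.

Boussinesq vertical stress below a point load on an elastic half-space:
Δσ_z = 3P/(2πz²) · [1 + (r/z)²]^(−5/2)
r/z = 0/2.3 = 0; [1+(r/z)²]^(−5/2) = 1.
Δσ_z = 3×1410/(2π×2.3²) × 1 = 127.26 × 1 = 127.3 kPa

Δσ_z ≈ 127 kPa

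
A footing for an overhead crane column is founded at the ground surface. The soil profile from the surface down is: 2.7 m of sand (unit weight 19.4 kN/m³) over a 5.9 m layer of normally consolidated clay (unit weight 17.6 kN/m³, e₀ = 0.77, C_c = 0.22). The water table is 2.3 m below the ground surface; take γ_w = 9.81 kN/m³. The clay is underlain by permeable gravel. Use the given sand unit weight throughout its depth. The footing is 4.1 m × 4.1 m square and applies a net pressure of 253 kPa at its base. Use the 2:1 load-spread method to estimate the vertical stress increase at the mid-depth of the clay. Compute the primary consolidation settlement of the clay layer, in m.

Mid-depth of clay below the ground surface: z = 2.7 + 5.9/2 = 5.65 m.
Total vertical stress at mid-clay: σ_v = 19.4×2.7 + 17.6×2.95 = 104.3 kPa.
Pore pressure: u = 9.81×(5.65 − 2.3) = 32.864 kPa.
Initial effective stress: σ'_0 = σ_v − u = 104.3 − 32.864 = 71.436 kPa.
Stress increase at mid-clay by the 2:1 spreading method:
Δσ = qBL/((B+z)(L+z)) = 253×4.1×4.1/((4.1+5.65)(4.1+5.65)) = 44.738 kPa
Final effective stress: σ'_f = σ'_0 + Δσ = 71.436 + 44.738 = 116.17 kPa.
Normally consolidated clay, so the full stress increment lies on the virgin compression line:
S_c = C_c·H/(1+e₀)·log₁₀(σ'_f/σ'_0) = 0.22×5.9/(1+0.77)×log₁₀(116.17/71.436)
    = 0.73333 × 0.21118 = 0.1549 m

S_c ≈ 0.155 m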